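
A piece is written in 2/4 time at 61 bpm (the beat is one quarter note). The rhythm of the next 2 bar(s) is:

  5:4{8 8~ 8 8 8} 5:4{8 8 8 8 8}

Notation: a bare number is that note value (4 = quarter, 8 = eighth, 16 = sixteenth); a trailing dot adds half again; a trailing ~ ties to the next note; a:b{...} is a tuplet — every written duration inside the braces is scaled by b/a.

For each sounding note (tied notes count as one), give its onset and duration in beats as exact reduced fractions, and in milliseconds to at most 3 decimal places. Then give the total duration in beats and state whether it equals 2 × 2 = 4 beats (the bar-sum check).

1) 0.0ms=0b +393.443ms=2/5b
2) 393.443ms=2/5b +786.885ms=4/5b
3) 1180.328ms=6/5b +393.443ms=2/5b
4) 1573.77ms=8/5b +393.443ms=2/5b
5) 1967.213ms=2b +393.443ms=2/5b
6) 2360.656ms=12/5b +393.443ms=2/5b
7) 2754.098ms=14/5b +393.443ms=2/5b
8) 3147.541ms=16/5b +393.443ms=2/5b
9) 3540.984ms=18/5b +393.443ms=2/5b
Σ=4b of 4 (61bpm 2/4) — PASS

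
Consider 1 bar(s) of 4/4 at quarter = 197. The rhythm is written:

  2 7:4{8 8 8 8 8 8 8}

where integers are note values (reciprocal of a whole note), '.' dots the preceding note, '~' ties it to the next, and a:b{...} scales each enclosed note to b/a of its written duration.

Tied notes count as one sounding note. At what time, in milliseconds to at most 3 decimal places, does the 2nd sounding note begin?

note 2 onset = 2b = 609.137ms

1. 0.0ms @ 0 + 609.137ms (2)
2. 609.137ms @ 2 + 87.02ms (2/7)
3. 696.157ms @ 16/7 + 87.02ms (2/7)
4. 783.176ms @ 18/7 + 87.02ms (2/7)
5. 870.196ms @ 20/7 + 87.02ms (2/7)
6. 957.215ms @ 22/7 + 87.02ms (2/7)
7. 1044.235ms @ 24/7 + 87.02ms (2/7)
8. 1131.255ms @ 26/7 + 87.02ms (2/7)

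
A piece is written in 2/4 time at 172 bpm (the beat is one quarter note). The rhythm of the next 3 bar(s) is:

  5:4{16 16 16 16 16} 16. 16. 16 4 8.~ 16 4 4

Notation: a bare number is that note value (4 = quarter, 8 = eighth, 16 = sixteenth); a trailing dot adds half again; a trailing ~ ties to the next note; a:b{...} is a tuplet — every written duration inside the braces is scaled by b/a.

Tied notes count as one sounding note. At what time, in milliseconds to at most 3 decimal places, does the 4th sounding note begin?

1. 0.0ms @ 0 + 69.767ms (1/5)
2. 69.767ms @ 1/5 + 69.767ms (1/5)
3. 139.535ms @ 2/5 + 69.767ms (1/5)
4. 209.302ms @ 3/5 + 69.767ms (1/5)
5. 279.07ms @ 4/5 + 69.767ms (1/5)
6. 348.837ms @ 1 + 130.814ms (3/8)
7. 479.651ms @ 11/8 + 130.814ms (3/8)
8. 610.465ms @ 7/4 + 87.209ms (1/4)
9. 697.674ms @ 2 + 348.837ms (1)
10. 1046.512ms @ 3 + 348.837ms (1)
11. 1395.349ms @ 4 + 348.837ms (1)
12. 1744.186ms @ 5 + 348.837ms (1)

note 4 onset = 3/5b = 209.302ms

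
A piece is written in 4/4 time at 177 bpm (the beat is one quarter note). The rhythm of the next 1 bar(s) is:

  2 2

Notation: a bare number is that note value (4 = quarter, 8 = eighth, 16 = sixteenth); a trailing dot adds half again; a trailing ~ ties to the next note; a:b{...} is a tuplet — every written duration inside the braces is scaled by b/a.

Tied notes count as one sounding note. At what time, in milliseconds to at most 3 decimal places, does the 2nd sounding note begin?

1. 0.0ms @ 0 + 677.966ms (2)
2. 677.966ms @ 2 + 677.966ms (2)

note 2 onset = 2b = 677.966ms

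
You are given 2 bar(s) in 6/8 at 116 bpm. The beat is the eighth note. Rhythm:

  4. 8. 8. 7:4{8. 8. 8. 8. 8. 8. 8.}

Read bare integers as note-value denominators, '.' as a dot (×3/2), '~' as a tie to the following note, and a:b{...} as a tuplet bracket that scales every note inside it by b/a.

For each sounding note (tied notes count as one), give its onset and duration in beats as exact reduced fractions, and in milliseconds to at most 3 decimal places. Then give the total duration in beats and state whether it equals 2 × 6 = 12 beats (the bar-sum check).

1) 0.0ms=0b +1551.724ms=3b
2) 1551.724ms=3b +775.862ms=3/2b
3) 2327.586ms=9/2b +775.862ms=3/2b
4) 3103.448ms=6b +443.35ms=6/7b
5) 3546.798ms=48/7b +443.35ms=6/7b
6) 3990.148ms=54/7b +443.35ms=6/7b
7) 4433.498ms=60/7b +443.35ms=6/7b
8) 4876.847ms=66/7b +443.35ms=6/7b
9) 5320.197ms=72/7b +443.35ms=6/7b
10) 5763.547ms=78/7b +443.35ms=6/7b
Σ=12b of 12 (116bpm 6/8) — PASS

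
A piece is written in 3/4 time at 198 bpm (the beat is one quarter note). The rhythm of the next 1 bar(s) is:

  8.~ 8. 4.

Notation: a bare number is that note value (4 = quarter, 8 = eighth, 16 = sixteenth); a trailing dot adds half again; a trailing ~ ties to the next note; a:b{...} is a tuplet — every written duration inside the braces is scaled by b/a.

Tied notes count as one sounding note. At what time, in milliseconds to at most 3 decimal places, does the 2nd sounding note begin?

1. 0.0ms @ 0 + 454.545ms (3/2)
2. 454.545ms @ 3/2 + 454.545ms (3/2)

note 2 onset = 3/2b = 454.545ms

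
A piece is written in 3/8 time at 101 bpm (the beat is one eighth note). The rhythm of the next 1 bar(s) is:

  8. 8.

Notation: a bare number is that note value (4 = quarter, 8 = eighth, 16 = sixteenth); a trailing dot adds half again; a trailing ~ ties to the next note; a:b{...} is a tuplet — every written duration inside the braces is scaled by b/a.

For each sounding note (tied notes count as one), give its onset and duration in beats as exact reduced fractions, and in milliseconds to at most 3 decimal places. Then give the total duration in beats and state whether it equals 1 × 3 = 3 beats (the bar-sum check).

1) 0.0ms=0b +891.089ms=3/2b
2) 891.089ms=3/2b +891.089ms=3/2b
Σ=3b of 3 (101bpm 3/8) — PASS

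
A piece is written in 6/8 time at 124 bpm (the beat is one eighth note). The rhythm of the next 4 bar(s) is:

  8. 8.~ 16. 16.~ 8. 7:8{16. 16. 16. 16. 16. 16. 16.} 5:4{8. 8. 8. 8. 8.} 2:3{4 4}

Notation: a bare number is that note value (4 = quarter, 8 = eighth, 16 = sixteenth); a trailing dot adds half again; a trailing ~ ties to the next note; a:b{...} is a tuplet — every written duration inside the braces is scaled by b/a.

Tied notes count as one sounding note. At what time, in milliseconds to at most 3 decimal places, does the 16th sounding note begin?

1. 0.0ms @ 0 + 725.806ms (3/2)
2. 725.806ms @ 3/2 + 1088.71ms (9/4)
3. 1814.516ms @ 15/4 + 1088.71ms (9/4)
4. 2903.226ms @ 6 + 414.747ms (6/7)
5. 3317.972ms @ 48/7 + 414.747ms (6/7)
6. 3732.719ms @ 54/7 + 414.747ms (6/7)
7. 4147.465ms @ 60/7 + 414.747ms (6/7)
8. 4562.212ms @ 66/7 + 414.747ms (6/7)
9. 4976.959ms @ 72/7 + 414.747ms (6/7)
10. 5391.705ms @ 78/7 + 414.747ms (6/7)
11. 5806.452ms @ 12 + 580.645ms (6/5)
12. 6387.097ms @ 66/5 + 580.645ms (6/5)
13. 6967.742ms @ 72/5 + 580.645ms (6/5)
14. 7548.387ms @ 78/5 + 580.645ms (6/5)
15. 8129.032ms @ 84/5 + 580.645ms (6/5)
16. 8709.677ms @ 18 + 1451.613ms (3)
17. 10161.29ms @ 21 + 1451.613ms (3)

note 16 onset = 18b = 8709.677ms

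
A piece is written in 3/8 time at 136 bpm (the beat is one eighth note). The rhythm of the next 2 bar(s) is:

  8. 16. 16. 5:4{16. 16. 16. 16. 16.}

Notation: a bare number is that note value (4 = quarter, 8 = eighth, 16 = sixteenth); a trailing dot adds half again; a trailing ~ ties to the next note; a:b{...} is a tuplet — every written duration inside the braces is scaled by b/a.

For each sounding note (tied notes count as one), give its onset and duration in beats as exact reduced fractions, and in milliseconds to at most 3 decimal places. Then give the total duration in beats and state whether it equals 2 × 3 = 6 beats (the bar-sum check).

1) 0.0ms=0b +661.765ms=3/2b
2) 661.765ms=3/2b +330.882ms=3/4b
3) 992.647ms=9/4b +330.882ms=3/4b
4) 1323.529ms=3b +264.706ms=3/5b
5) 1588.235ms=18/5b +264.706ms=3/5b
6) 1852.941ms=21/5b +264.706ms=3/5b
7) 2117.647ms=24/5b +264.706ms=3/5b
8) 2382.353ms=27/5b +264.706ms=3/5b
Σ=6b of 6 (136bpm 3/8) — PASS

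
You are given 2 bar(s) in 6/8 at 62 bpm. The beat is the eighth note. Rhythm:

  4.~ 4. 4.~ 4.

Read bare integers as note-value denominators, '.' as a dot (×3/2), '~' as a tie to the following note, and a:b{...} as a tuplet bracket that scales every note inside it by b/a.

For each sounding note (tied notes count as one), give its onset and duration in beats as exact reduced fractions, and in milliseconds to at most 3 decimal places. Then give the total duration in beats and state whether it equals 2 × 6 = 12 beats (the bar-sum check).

1) 0.0ms=0b +5806.452ms=6b
2) 5806.452ms=6b +5806.452ms=6b
Σ=12b of 12 (62bpm 6/8) — PASS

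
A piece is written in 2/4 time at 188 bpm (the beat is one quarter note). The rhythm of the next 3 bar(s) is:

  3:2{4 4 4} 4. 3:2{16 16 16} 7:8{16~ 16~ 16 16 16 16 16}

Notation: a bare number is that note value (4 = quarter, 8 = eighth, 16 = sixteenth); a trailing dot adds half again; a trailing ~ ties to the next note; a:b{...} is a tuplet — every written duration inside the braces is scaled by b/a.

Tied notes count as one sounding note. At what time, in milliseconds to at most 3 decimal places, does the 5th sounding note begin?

1. 0.0ms @ 0 + 212.766ms (2/3)
2. 212.766ms @ 2/3 + 212.766ms (2/3)
3. 425.532ms @ 4/3 + 212.766ms (2/3)
4. 638.298ms @ 2 + 478.723ms (3/2)
5. 1117.021ms @ 7/2 + 53.191ms (1/6)
6. 1170.213ms @ 11/3 + 53.191ms (1/6)
7. 1223.404ms @ 23/6 + 53.191ms (1/6)
8. 1276.596ms @ 4 + 273.556ms (6/7)
9. 1550.152ms @ 34/7 + 91.185ms (2/7)
10. 1641.337ms @ 36/7 + 91.185ms (2/7)
11. 1732.523ms @ 38/7 + 91.185ms (2/7)
12. 1823.708ms @ 40/7 + 91.185ms (2/7)

note 5 onset = 7/2b = 1117.021ms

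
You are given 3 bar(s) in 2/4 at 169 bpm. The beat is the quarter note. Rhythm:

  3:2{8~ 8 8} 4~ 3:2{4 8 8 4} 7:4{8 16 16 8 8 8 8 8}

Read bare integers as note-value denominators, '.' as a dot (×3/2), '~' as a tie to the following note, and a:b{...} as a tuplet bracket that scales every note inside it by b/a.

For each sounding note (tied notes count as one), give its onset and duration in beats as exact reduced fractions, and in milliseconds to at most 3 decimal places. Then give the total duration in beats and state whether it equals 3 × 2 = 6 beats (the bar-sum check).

1) 0.0ms=0b +236.686ms=2/3b
2) 236.686ms=2/3b +118.343ms=1/3b
3) 355.03ms=1b +591.716ms=5/3b
4) 946.746ms=8/3b +118.343ms=1/3b
5) 1065.089ms=3b +118.343ms=1/3b
6) 1183.432ms=10/3b +236.686ms=2/3b
7) 1420.118ms=4b +101.437ms=2/7b
8) 1521.555ms=30/7b +50.719ms=1/7b
9) 1572.274ms=31/7b +50.719ms=1/7b
10) 1622.992ms=32/7b +101.437ms=2/7b
11) 1724.429ms=34/7b +101.437ms=2/7b
12) 1825.866ms=36/7b +101.437ms=2/7b
13) 1927.303ms=38/7b +101.437ms=2/7b
14) 2028.74ms=40/7b +101.437ms=2/7b
Σ=6b of 6 (169bpm 2/4) — PASS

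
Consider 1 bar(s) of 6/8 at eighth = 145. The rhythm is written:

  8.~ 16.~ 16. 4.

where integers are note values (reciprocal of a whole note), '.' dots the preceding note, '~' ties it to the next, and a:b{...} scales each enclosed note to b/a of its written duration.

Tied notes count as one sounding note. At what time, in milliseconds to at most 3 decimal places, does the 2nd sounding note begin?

1. 0.0ms @ 0 + 1241.379ms (3)
2. 1241.379ms @ 3 + 1241.379ms (3)

note 2 onset = 3b = 1241.379ms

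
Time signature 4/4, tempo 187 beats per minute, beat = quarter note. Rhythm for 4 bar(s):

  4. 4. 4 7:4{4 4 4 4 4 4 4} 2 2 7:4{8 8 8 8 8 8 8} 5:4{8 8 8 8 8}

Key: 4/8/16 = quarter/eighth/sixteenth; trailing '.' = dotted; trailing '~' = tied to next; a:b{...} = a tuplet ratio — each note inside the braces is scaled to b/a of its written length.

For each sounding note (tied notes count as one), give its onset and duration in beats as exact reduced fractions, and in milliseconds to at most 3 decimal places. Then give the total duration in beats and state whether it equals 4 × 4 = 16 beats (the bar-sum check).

1) 0.0ms=0b +481.283ms=3/2b
2) 481.283ms=3/2b +481.283ms=3/2b
3) 962.567ms=3b +320.856ms=1b
4) 1283.422ms=4b +183.346ms=4/7b
5) 1466.769ms=32/7b +183.346ms=4/7b
6) 1650.115ms=36/7b +183.346ms=4/7b
7) 1833.461ms=40/7b +183.346ms=4/7b
8) 2016.807ms=44/7b +183.346ms=4/7b
9) 2200.153ms=48/7b +183.346ms=4/7b
10) 2383.499ms=52/7b +183.346ms=4/7b
11) 2566.845ms=8b +641.711ms=2b
12) 3208.556ms=10b +641.711ms=2b
13) 3850.267ms=12b +91.673ms=2/7b
14) 3941.94ms=86/7b +91.673ms=2/7b
15) 4033.613ms=88/7b +91.673ms=2/7b
16) 4125.286ms=90/7b +91.673ms=2/7b
17) 4216.96ms=92/7b +91.673ms=2/7b
18) 4308.633ms=94/7b +91.673ms=2/7b
19) 4400.306ms=96/7b +91.673ms=2/7b
20) 4491.979ms=14b +128.342ms=2/5b
21) 4620.321ms=72/5b +128.342ms=2/5b
22) 4748.663ms=74/5b +128.342ms=2/5b
23) 4877.005ms=76/5b +128.342ms=2/5b
24) 5005.348ms=78/5b +128.342ms=2/5b
Σ=16b of 16 (187bpm 4/4) — PASS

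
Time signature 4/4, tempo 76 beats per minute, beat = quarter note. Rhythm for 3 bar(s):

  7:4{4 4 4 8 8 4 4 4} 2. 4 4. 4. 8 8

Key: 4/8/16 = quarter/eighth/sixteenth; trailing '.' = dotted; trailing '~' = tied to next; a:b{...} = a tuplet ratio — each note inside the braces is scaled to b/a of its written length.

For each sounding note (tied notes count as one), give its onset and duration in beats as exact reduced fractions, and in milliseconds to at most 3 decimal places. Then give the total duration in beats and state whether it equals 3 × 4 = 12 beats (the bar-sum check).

1) 0.0ms=0b +451.128ms=4/7b
2) 451.128ms=4/7b +451.128ms=4/7b
3) 902.256ms=8/7b +451.128ms=4/7b
4) 1353.383ms=12/7b +225.564ms=2/7b
5) 1578.947ms=2b +225.564ms=2/7b
6) 1804.511ms=16/7b +451.128ms=4/7b
7) 2255.639ms=20/7b +451.128ms=4/7b
8) 2706.767ms=24/7b +451.128ms=4/7b
9) 3157.895ms=4b +2368.421ms=3b
10) 5526.316ms=7b +789.474ms=1b
11) 6315.789ms=8b +1184.211ms=3/2b
12) 7500.0ms=19/2b +1184.211ms=3/2b
13) 8684.211ms=11b +394.737ms=1/2b
14) 9078.947ms=23/2b +394.737ms=1/2b
Σ=12b of 12 (76bpm 4/4) — PASS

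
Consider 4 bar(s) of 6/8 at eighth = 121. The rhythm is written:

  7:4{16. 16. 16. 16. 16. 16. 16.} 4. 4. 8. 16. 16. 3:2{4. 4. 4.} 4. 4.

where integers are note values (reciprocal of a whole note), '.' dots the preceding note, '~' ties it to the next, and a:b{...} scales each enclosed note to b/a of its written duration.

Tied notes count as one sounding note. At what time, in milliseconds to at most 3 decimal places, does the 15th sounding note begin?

note 15 onset = 16b = 7933.884ms

1. 0.0ms @ 0 + 212.515ms (3/7)
2. 212.515ms @ 3/7 + 212.515ms (3/7)
3. 425.03ms @ 6/7 + 212.515ms (3/7)
4. 637.544ms @ 9/7 + 212.515ms (3/7)
5. 850.059ms @ 12/7 + 212.515ms (3/7)
6. 1062.574ms @ 15/7 + 212.515ms (3/7)
7. 1275.089ms @ 18/7 + 212.515ms (3/7)
8. 1487.603ms @ 3 + 1487.603ms (3)
9. 2975.207ms @ 6 + 1487.603ms (3)
10. 4462.81ms @ 9 + 743.802ms (3/2)
11. 5206.612ms @ 21/2 + 371.901ms (3/4)
12. 5578.512ms @ 45/4 + 371.901ms (3/4)
13. 5950.413ms @ 12 + 991.736ms (2)
14. 6942.149ms @ 14 + 991.736ms (2)
15. 7933.884ms @ 16 + 991.736ms (2)
16. 8925.62ms @ 18 + 1487.603ms (3)
17. 10413.223ms @ 21 + 1487.603ms (3)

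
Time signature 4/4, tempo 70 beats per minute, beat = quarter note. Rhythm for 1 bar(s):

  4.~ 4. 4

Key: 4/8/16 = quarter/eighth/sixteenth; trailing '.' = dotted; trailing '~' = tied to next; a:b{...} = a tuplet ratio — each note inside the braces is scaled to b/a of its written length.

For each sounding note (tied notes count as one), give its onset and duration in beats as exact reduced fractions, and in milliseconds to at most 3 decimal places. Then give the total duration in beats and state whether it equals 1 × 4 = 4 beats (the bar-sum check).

1) 0.0ms=0b +2571.429ms=3b
2) 2571.429ms=3b +857.143ms=1b
Σ=4b of 4 (70bpm 4/4) — PASS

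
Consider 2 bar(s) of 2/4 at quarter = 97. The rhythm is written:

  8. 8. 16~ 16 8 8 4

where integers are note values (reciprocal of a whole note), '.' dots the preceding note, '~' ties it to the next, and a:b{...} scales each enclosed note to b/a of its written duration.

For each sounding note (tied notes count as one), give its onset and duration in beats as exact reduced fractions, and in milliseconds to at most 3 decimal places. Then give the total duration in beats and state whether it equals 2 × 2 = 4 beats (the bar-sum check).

1) 0.0ms=0b +463.918ms=3/4b
2) 463.918ms=3/4b +463.918ms=3/4b
3) 927.835ms=3/2b +309.278ms=1/2b
4) 1237.113ms=2b +309.278ms=1/2b
5) 1546.392ms=5/2b +309.278ms=1/2b
6) 1855.67ms=3b +618.557ms=1b
Σ=4b of 4 (97bpm 2/4) — PASS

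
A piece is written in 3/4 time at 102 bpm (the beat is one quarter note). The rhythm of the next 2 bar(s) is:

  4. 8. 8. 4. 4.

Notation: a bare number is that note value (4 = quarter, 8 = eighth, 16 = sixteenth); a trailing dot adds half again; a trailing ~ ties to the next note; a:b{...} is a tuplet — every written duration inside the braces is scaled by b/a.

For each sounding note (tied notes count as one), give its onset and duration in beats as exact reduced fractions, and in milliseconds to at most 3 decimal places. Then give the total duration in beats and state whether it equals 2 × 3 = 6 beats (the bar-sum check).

1) 0.0ms=0b +882.353ms=3/2b
2) 882.353ms=3/2b +441.176ms=3/4b
3) 1323.529ms=9/4b +441.176ms=3/4b
4) 1764.706ms=3b +882.353ms=3/2b
5) 2647.059ms=9/2b +882.353ms=3/2b
Σ=6b of 6 (102bpm 3/4) — PASS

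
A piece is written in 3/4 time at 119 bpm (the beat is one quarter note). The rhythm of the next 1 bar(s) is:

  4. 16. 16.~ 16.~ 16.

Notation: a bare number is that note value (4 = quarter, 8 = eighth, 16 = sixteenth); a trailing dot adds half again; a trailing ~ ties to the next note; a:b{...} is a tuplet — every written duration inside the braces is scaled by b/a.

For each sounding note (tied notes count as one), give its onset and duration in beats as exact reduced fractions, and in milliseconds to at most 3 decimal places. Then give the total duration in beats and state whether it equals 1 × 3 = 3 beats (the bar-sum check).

1) 0.0ms=0b +756.303ms=3/2b
2) 756.303ms=3/2b +189.076ms=3/8b
3) 945.378ms=15/8b +567.227ms=9/8b
Σ=3b of 3 (119bpm 3/4) — PASS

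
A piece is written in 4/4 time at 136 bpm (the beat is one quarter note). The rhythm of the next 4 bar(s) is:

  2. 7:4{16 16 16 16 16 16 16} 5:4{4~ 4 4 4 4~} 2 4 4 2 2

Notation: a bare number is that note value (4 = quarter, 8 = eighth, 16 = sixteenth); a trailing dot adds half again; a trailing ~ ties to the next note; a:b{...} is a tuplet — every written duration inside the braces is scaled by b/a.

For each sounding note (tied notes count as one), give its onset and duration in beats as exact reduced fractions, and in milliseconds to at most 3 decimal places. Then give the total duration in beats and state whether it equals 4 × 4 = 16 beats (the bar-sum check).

1) 0.0ms=0b +1323.529ms=3b
2) 1323.529ms=3b +63.025ms=1/7b
3) 1386.555ms=22/7b +63.025ms=1/7b
4) 1449.58ms=23/7b +63.025ms=1/7b
5) 1512.605ms=24/7b +63.025ms=1/7b
6) 1575.63ms=25/7b +63.025ms=1/7b
7) 1638.655ms=26/7b +63.025ms=1/7b
8) 1701.681ms=27/7b +63.025ms=1/7b
9) 1764.706ms=4b +705.882ms=8/5b
10) 2470.588ms=28/5b +352.941ms=4/5b
11) 2823.529ms=32/5b +352.941ms=4/5b
12) 3176.471ms=36/5b +1235.294ms=14/5b
13) 4411.765ms=10b +441.176ms=1b
14) 4852.941ms=11b +441.176ms=1b
15) 5294.118ms=12b +882.353ms=2b
16) 6176.471ms=14b +882.353ms=2b
Σ=16b of 16 (136bpm 4/4) — PASS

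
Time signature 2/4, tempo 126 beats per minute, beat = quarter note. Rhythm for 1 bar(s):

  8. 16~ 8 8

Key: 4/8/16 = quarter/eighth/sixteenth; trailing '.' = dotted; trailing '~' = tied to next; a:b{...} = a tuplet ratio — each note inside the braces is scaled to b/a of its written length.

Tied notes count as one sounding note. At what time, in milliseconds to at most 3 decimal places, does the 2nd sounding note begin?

note 2 onset = 3/4b = 357.143ms

1. 0.0ms @ 0 + 357.143ms (3/4)
2. 357.143ms @ 3/4 + 357.143ms (3/4)
3. 714.286ms @ 3/2 + 238.095ms (1/2)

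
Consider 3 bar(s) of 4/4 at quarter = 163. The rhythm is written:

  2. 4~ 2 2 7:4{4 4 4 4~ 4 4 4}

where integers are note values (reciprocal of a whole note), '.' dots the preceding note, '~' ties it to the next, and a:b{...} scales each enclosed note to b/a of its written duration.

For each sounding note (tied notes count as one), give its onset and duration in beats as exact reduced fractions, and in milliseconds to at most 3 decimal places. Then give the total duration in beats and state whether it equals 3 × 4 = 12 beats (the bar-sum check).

1) 0.0ms=0b +1104.294ms=3b
2) 1104.294ms=3b +1104.294ms=3b
3) 2208.589ms=6b +736.196ms=2b
4) 2944.785ms=8b +210.342ms=4/7b
5) 3155.127ms=60/7b +210.342ms=4/7b
6) 3365.469ms=64/7b +210.342ms=4/7b
7) 3575.811ms=68/7b +420.684ms=8/7b
8) 3996.494ms=76/7b +210.342ms=4/7b
9) 4206.836ms=80/7b +210.342ms=4/7b
Σ=12b of 12 (163bpm 4/4) — PASS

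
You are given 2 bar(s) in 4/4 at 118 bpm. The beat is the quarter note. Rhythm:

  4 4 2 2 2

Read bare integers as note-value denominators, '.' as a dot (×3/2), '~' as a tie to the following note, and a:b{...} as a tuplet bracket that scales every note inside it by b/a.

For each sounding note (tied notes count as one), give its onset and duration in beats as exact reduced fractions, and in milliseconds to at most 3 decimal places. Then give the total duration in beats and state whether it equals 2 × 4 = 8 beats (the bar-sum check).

1) 0.0ms=0b +508.475ms=1b
2) 508.475ms=1b +508.475ms=1b
3) 1016.949ms=2b +1016.949ms=2b
4) 2033.898ms=4b +1016.949ms=2b
5) 3050.847ms=6b +1016.949ms=2b
Σ=8b of 8 (118bpm 4/4) — PASS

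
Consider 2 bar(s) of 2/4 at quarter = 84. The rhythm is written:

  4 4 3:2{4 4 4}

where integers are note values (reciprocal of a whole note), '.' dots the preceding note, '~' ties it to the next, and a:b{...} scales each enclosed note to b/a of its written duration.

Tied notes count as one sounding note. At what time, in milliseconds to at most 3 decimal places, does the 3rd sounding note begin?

note 3 onset = 2b = 1428.571ms

1. 0.0ms @ 0 + 714.286ms (1)
2. 714.286ms @ 1 + 714.286ms (1)
3. 1428.571ms @ 2 + 476.19ms (2/3)
4. 1904.762ms @ 8/3 + 476.19ms (2/3)
5. 2380.952ms @ 10/3 + 476.19ms (2/3)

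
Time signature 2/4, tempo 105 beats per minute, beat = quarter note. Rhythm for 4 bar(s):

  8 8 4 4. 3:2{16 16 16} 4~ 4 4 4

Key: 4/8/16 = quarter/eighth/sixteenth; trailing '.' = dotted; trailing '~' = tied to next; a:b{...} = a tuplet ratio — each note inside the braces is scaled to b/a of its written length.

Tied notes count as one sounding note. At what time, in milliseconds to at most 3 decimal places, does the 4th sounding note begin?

note 4 onset = 2b = 1142.857ms

1. 0.0ms @ 0 + 285.714ms (1/2)
2. 285.714ms @ 1/2 + 285.714ms (1/2)
3. 571.429ms @ 1 + 571.429ms (1)
4. 1142.857ms @ 2 + 857.143ms (3/2)
5. 2000.0ms @ 7/2 + 95.238ms (1/6)
6. 2095.238ms @ 11/3 + 95.238ms (1/6)
7. 2190.476ms @ 23/6 + 95.238ms (1/6)
8. 2285.714ms @ 4 + 1142.857ms (2)
9. 3428.571ms @ 6 + 571.429ms (1)
10. 4000.0ms @ 7 + 571.429ms (1)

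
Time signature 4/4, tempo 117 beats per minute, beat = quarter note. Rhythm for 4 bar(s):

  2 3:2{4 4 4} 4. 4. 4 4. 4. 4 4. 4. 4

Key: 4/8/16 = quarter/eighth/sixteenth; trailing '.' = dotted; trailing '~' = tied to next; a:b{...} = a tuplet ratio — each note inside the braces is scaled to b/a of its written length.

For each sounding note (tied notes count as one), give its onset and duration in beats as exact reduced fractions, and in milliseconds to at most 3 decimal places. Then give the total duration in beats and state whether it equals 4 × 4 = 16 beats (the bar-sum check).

1) 0.0ms=0b +1025.641ms=2b
2) 1025.641ms=2b +341.88ms=2/3b
3) 1367.521ms=8/3b +341.88ms=2/3b
4) 1709.402ms=10/3b +341.88ms=2/3b
5) 2051.282ms=4b +769.231ms=3/2b
6) 2820.513ms=11/2b +769.231ms=3/2b
7) 3589.744ms=7b +512.821ms=1b
8) 4102.564ms=8b +769.231ms=3/2b
9) 4871.795ms=19/2b +769.231ms=3/2b
10) 5641.026ms=11b +512.821ms=1b
11) 6153.846ms=12b +769.231ms=3/2b
12) 6923.077ms=27/2b +769.231ms=3/2b
13) 7692.308ms=15b +512.821ms=1b
Σ=16b of 16 (117bpm 4/4) — PASS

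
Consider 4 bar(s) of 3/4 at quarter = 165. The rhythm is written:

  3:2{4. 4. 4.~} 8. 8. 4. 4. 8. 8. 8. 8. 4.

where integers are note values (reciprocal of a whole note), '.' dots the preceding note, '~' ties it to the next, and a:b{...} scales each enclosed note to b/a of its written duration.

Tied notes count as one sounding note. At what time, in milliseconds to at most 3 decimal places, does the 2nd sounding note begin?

note 2 onset = 1b = 363.636ms

1. 0.0ms @ 0 + 363.636ms (1)
2. 363.636ms @ 1 + 363.636ms (1)
3. 727.273ms @ 2 + 636.364ms (7/4)
4. 1363.636ms @ 15/4 + 272.727ms (3/4)
5. 1636.364ms @ 9/2 + 545.455ms (3/2)
6. 2181.818ms @ 6 + 545.455ms (3/2)
7. 2727.273ms @ 15/2 + 272.727ms (3/4)
8. 3000.0ms @ 33/4 + 272.727ms (3/4)
9. 3272.727ms @ 9 + 272.727ms (3/4)
10. 3545.455ms @ 39/4 + 272.727ms (3/4)
11. 3818.182ms @ 21/2 + 545.455ms (3/2)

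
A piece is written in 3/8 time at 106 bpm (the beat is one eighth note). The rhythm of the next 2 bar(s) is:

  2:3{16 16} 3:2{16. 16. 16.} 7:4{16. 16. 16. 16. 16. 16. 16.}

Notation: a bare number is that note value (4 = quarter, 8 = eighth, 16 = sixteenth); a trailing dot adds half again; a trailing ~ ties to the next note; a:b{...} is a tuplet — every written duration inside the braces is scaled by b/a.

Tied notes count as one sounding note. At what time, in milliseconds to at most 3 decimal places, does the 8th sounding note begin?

note 8 onset = 27/7b = 2183.288ms

1. 0.0ms @ 0 + 424.528ms (3/4)
2. 424.528ms @ 3/4 + 424.528ms (3/4)
3. 849.057ms @ 3/2 + 283.019ms (1/2)
4. 1132.075ms @ 2 + 283.019ms (1/2)
5. 1415.094ms @ 5/2 + 283.019ms (1/2)
6. 1698.113ms @ 3 + 242.588ms (3/7)
7. 1940.701ms @ 24/7 + 242.588ms (3/7)
8. 2183.288ms @ 27/7 + 242.588ms (3/7)
9. 2425.876ms @ 30/7 + 242.588ms (3/7)
10. 2668.464ms @ 33/7 + 242.588ms (3/7)
11. 2911.051ms @ 36/7 + 242.588ms (3/7)
12. 3153.639ms @ 39/7 + 242.588ms (3/7)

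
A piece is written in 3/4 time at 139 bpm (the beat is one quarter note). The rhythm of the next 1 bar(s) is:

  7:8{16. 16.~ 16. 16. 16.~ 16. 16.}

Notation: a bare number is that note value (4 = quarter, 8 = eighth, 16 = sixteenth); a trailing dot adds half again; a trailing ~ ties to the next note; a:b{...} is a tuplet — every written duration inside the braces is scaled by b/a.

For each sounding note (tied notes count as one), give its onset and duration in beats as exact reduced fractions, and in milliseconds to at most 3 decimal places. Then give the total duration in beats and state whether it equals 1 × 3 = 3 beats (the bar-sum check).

1) 0.0ms=0b +184.995ms=3/7b
2) 184.995ms=3/7b +369.99ms=6/7b
3) 554.985ms=9/7b +184.995ms=3/7b
4) 739.979ms=12/7b +369.99ms=6/7b
5) 1109.969ms=18/7b +184.995ms=3/7b
Σ=3b of 3 (139bpm 3/4) — PASS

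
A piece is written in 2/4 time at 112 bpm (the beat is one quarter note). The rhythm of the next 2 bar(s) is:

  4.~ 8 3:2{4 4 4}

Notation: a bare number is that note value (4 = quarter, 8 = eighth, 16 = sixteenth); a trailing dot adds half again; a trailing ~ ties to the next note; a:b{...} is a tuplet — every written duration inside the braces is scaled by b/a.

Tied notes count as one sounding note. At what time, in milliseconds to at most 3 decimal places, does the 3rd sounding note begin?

1. 0.0ms @ 0 + 1071.429ms (2)
2. 1071.429ms @ 2 + 357.143ms (2/3)
3. 1428.571ms @ 8/3 + 357.143ms (2/3)
4. 1785.714ms @ 10/3 + 357.143ms (2/3)

note 3 onset = 8/3b = 1428.571ms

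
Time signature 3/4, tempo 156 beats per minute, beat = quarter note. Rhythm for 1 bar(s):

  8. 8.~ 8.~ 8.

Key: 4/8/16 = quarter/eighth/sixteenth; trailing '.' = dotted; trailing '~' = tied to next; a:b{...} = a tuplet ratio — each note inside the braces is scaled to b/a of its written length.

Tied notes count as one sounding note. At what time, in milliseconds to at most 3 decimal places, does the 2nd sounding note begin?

note 2 onset = 3/4b = 288.462ms

1. 0.0ms @ 0 + 288.462ms (3/4)
2. 288.462ms @ 3/4 + 865.385ms (9/4)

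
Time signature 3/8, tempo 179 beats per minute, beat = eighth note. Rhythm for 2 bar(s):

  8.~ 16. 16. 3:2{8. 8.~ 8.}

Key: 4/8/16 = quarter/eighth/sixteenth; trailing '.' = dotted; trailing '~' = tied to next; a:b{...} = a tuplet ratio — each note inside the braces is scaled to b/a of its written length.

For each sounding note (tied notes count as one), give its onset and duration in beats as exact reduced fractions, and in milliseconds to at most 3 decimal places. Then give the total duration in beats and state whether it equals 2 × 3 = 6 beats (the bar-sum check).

1) 0.0ms=0b +754.19ms=9/4b
2) 754.19ms=9/4b +251.397ms=3/4b
3) 1005.587ms=3b +335.196ms=1b
4) 1340.782ms=4b +670.391ms=2b
Σ=6b of 6 (179bpm 3/8) — PASS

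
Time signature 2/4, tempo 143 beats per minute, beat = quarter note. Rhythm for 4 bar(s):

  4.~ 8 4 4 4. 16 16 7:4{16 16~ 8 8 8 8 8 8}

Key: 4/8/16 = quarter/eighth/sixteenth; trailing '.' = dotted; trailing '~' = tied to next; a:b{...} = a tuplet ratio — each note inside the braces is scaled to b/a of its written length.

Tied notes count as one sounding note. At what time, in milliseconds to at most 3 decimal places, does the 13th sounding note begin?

note 13 onset = 54/7b = 3236.763ms

1. 0.0ms @ 0 + 839.161ms (2)
2. 839.161ms @ 2 + 419.58ms (1)
3. 1258.741ms @ 3 + 419.58ms (1)
4. 1678.322ms @ 4 + 629.371ms (3/2)
5. 2307.692ms @ 11/2 + 104.895ms (1/4)
6. 2412.587ms @ 23/4 + 104.895ms (1/4)
7. 2517.483ms @ 6 + 59.94ms (1/7)
8. 2577.423ms @ 43/7 + 179.82ms (3/7)
9. 2757.243ms @ 46/7 + 119.88ms (2/7)
10. 2877.123ms @ 48/7 + 119.88ms (2/7)
11. 2997.003ms @ 50/7 + 119.88ms (2/7)
12. 3116.883ms @ 52/7 + 119.88ms (2/7)
13. 3236.763ms @ 54/7 + 119.88ms (2/7)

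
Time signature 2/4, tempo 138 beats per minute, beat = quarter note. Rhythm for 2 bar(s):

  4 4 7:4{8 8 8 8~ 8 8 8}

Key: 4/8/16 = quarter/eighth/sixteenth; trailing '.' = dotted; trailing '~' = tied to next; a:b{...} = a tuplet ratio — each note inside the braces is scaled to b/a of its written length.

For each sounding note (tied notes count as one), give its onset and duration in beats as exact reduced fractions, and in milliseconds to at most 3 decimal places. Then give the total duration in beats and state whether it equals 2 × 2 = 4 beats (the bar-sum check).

1) 0.0ms=0b +434.783ms=1b
2) 434.783ms=1b +434.783ms=1b
3) 869.565ms=2b +124.224ms=2/7b
4) 993.789ms=16/7b +124.224ms=2/7b
5) 1118.012ms=18/7b +124.224ms=2/7b
6) 1242.236ms=20/7b +248.447ms=4/7b
7) 1490.683ms=24/7b +124.224ms=2/7b
8) 1614.907ms=26/7b +124.224ms=2/7b
Σ=4b of 4 (138bpm 2/4) — PASS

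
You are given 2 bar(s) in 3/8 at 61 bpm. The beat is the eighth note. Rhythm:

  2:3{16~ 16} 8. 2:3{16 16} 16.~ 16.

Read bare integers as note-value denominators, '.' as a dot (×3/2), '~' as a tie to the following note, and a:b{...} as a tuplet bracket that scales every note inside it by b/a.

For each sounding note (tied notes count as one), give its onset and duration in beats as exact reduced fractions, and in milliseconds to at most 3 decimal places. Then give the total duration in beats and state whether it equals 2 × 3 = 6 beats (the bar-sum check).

1) 0.0ms=0b +1475.41ms=3/2b
2) 1475.41ms=3/2b +1475.41ms=3/2b
3) 2950.82ms=3b +737.705ms=3/4b
4) 3688.525ms=15/4b +737.705ms=3/4b
5) 4426.23ms=9/2b +1475.41ms=3/2b
Σ=6b of 6 (61bpm 3/8) — PASS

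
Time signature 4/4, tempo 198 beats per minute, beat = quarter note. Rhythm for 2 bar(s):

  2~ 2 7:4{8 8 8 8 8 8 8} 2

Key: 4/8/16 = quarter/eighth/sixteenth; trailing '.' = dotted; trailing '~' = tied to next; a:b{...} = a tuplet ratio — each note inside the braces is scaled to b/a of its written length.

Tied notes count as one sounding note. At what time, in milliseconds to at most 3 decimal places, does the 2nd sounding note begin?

note 2 onset = 4b = 1212.121ms

1. 0.0ms @ 0 + 1212.121ms (4)
2. 1212.121ms @ 4 + 86.58ms (2/7)
3. 1298.701ms @ 30/7 + 86.58ms (2/7)
4. 1385.281ms @ 32/7 + 86.58ms (2/7)
5. 1471.861ms @ 34/7 + 86.58ms (2/7)
6. 1558.442ms @ 36/7 + 86.58ms (2/7)
7. 1645.022ms @ 38/7 + 86.58ms (2/7)
8. 1731.602ms @ 40/7 + 86.58ms (2/7)
9. 1818.182ms @ 6 + 606.061ms (2)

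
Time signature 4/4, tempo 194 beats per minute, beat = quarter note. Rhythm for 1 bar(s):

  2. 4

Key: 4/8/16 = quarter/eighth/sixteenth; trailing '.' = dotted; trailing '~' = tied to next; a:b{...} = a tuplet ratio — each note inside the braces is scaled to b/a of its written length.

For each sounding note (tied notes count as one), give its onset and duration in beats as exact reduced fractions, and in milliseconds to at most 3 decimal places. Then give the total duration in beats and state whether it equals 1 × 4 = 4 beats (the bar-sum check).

1) 0.0ms=0b +927.835ms=3b
2) 927.835ms=3b +309.278ms=1b
Σ=4b of 4 (194bpm 4/4) — PASS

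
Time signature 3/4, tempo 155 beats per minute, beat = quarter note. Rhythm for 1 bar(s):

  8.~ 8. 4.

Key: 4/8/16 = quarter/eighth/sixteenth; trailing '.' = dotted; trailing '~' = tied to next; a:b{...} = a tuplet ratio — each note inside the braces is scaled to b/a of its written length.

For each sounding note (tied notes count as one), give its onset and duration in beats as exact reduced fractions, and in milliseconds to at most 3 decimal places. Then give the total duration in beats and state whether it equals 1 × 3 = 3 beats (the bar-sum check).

1) 0.0ms=0b +580.645ms=3/2b
2) 580.645ms=3/2b +580.645ms=3/2b
Σ=3b of 3 (155bpm 3/4) — PASS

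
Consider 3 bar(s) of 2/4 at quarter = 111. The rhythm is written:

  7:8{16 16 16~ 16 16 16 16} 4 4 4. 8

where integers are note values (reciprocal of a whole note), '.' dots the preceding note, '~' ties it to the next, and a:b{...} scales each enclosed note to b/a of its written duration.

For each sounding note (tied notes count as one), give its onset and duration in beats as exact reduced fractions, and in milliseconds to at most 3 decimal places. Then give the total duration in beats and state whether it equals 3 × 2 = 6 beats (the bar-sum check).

1) 0.0ms=0b +154.44ms=2/7b
2) 154.44ms=2/7b +154.44ms=2/7b
3) 308.88ms=4/7b +308.88ms=4/7b
4) 617.761ms=8/7b +154.44ms=2/7b
5) 772.201ms=10/7b +154.44ms=2/7b
6) 926.641ms=12/7b +154.44ms=2/7b
7) 1081.081ms=2b +540.541ms=1b
8) 1621.622ms=3b +540.541ms=1b
9) 2162.162ms=4b +810.811ms=3/2b
10) 2972.973ms=11/2b +270.27ms=1/2b
Σ=6b of 6 (111bpm 2/4) — PASS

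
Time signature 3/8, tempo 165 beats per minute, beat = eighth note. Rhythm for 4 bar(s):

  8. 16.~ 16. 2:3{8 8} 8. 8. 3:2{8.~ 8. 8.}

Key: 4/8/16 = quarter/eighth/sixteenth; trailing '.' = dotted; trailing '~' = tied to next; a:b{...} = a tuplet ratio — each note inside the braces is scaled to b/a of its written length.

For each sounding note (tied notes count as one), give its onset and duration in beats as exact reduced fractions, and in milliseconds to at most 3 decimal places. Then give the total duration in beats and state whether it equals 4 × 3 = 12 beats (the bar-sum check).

1) 0.0ms=0b +545.455ms=3/2b
2) 545.455ms=3/2b +545.455ms=3/2b
3) 1090.909ms=3b +545.455ms=3/2b
4) 1636.364ms=9/2b +545.455ms=3/2b
5) 2181.818ms=6b +545.455ms=3/2b
6) 2727.273ms=15/2b +545.455ms=3/2b
7) 3272.727ms=9b +727.273ms=2b
8) 4000.0ms=11b +363.636ms=1b
Σ=12b of 12 (165bpm 3/8) — PASS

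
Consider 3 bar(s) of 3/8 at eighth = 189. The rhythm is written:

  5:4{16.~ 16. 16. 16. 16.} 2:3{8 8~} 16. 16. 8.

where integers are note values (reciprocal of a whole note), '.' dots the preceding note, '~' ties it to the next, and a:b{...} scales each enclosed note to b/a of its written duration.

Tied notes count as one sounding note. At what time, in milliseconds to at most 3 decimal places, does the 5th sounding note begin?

1. 0.0ms @ 0 + 380.952ms (6/5)
2. 380.952ms @ 6/5 + 190.476ms (3/5)
3. 571.429ms @ 9/5 + 190.476ms (3/5)
4. 761.905ms @ 12/5 + 190.476ms (3/5)
5. 952.381ms @ 3 + 476.19ms (3/2)
6. 1428.571ms @ 9/2 + 714.286ms (9/4)
7. 2142.857ms @ 27/4 + 238.095ms (3/4)
8. 2380.952ms @ 15/2 + 476.19ms (3/2)

note 5 onset = 3b = 952.381ms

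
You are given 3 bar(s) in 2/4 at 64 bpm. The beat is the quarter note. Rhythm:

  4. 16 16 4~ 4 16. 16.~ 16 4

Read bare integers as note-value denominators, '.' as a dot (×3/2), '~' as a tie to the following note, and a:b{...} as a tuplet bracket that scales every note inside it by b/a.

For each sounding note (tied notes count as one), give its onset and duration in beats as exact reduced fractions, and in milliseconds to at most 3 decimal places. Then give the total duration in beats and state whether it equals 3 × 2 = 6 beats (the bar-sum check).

1) 0.0ms=0b +1406.25ms=3/2b
2) 1406.25ms=3/2b +234.375ms=1/4b
3) 1640.625ms=7/4b +234.375ms=1/4b
4) 1875.0ms=2b +1875.0ms=2b
5) 3750.0ms=4b +351.562ms=3/8b
6) 4101.562ms=35/8b +585.938ms=5/8b
7) 4687.5ms=5b +937.5ms=1b
Σ=6b of 6 (64bpm 2/4) — PASS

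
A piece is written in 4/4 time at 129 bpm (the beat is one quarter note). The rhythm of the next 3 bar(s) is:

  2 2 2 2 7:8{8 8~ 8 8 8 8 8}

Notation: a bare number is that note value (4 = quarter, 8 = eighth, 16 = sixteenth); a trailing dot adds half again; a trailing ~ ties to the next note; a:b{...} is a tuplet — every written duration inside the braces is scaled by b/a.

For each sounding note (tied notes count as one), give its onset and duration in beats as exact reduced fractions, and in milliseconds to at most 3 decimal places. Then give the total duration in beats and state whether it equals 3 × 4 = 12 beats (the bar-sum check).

1) 0.0ms=0b +930.233ms=2b
2) 930.233ms=2b +930.233ms=2b
3) 1860.465ms=4b +930.233ms=2b
4) 2790.698ms=6b +930.233ms=2b
5) 3720.93ms=8b +265.781ms=4/7b
6) 3986.711ms=60/7b +531.561ms=8/7b
7) 4518.272ms=68/7b +265.781ms=4/7b
8) 4784.053ms=72/7b +265.781ms=4/7b
9) 5049.834ms=76/7b +265.781ms=4/7b
10) 5315.615ms=80/7b +265.781ms=4/7b
Σ=12b of 12 (129bpm 4/4) — PASS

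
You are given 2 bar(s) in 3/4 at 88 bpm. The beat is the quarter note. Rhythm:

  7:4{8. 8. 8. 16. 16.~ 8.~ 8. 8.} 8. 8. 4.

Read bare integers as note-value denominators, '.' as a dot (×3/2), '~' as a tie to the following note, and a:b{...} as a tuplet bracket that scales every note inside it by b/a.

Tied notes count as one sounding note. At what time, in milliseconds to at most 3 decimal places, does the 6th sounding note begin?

1. 0.0ms @ 0 + 292.208ms (3/7)
2. 292.208ms @ 3/7 + 292.208ms (3/7)
3. 584.416ms @ 6/7 + 292.208ms (3/7)
4. 876.623ms @ 9/7 + 146.104ms (3/14)
5. 1022.727ms @ 3/2 + 730.519ms (15/14)
6. 1753.247ms @ 18/7 + 292.208ms (3/7)
7. 2045.455ms @ 3 + 511.364ms (3/4)
8. 2556.818ms @ 15/4 + 511.364ms (3/4)
9. 3068.182ms @ 9/2 + 1022.727ms (3/2)

note 6 onset = 18/7b = 1753.247ms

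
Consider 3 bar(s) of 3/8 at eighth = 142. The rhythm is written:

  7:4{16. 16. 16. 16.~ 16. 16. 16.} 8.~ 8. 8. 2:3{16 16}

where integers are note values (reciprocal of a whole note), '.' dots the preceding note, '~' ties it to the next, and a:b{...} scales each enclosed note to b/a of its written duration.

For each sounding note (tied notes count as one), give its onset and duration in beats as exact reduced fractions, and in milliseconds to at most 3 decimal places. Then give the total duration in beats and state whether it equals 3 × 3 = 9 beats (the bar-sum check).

1) 0.0ms=0b +181.087ms=3/7b
2) 181.087ms=3/7b +181.087ms=3/7b
3) 362.173ms=6/7b +181.087ms=3/7b
4) 543.26ms=9/7b +362.173ms=6/7b
5) 905.433ms=15/7b +181.087ms=3/7b
6) 1086.519ms=18/7b +181.087ms=3/7b
7) 1267.606ms=3b +1267.606ms=3b
8) 2535.211ms=6b +633.803ms=3/2b
9) 3169.014ms=15/2b +316.901ms=3/4b
10) 3485.915ms=33/4b +316.901ms=3/4b
Σ=9b of 9 (142bpm 3/8) — PASS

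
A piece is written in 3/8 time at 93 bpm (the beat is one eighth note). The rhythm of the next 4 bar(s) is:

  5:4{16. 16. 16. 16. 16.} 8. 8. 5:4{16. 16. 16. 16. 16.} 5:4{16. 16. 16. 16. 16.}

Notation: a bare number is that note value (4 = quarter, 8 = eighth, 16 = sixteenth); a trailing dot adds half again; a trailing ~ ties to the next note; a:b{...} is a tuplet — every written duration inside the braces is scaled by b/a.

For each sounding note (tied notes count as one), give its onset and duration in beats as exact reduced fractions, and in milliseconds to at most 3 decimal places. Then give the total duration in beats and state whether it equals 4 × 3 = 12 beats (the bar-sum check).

1) 0.0ms=0b +387.097ms=3/5b
2) 387.097ms=3/5b +387.097ms=3/5b
3) 774.194ms=6/5b +387.097ms=3/5b
4) 1161.29ms=9/5b +387.097ms=3/5b
5) 1548.387ms=12/5b +387.097ms=3/5b
6) 1935.484ms=3b +967.742ms=3/2b
7) 2903.226ms=9/2b +967.742ms=3/2b
8) 3870.968ms=6b +387.097ms=3/5b
9) 4258.065ms=33/5b +387.097ms=3/5b
10) 4645.161ms=36/5b +387.097ms=3/5b
11) 5032.258ms=39/5b +387.097ms=3/5b
12) 5419.355ms=42/5b +387.097ms=3/5b
13) 5806.452ms=9b +387.097ms=3/5b
14) 6193.548ms=48/5b +387.097ms=3/5b
15) 6580.645ms=51/5b +387.097ms=3/5b
16) 6967.742ms=54/5b +387.097ms=3/5b
17) 7354.839ms=57/5b +387.097ms=3/5b
Σ=12b of 12 (93bpm 3/8) — PASS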